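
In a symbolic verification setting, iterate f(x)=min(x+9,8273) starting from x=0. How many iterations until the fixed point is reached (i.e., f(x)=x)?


Step 1: x=0, cap=8273, increment=9
Step 2: x grows by 9 each step until capped at 8273; fixed point is x=8273
Step 3: iterations = ceil(8273/9) = 920

920


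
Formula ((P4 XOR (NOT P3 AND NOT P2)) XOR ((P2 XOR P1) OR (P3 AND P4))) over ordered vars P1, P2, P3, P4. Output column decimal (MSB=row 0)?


Formula: ((P4 XOR (NOT P3 AND NOT P2)) XOR ((P2 XOR P1) OR (P3 AND P4))) over P1, P2, P3, P4 (16 rows)
Evaluate each row (bits = P1,P2,P3,P4, MSB first):
  row 0 [0000]: ((0 XOR (NOT 0 AND NOT 0)) XOR ((0 XOR 0) OR (0 AND 0))) -> 1
  row 1 [0001]: ((1 XOR (NOT 0 AND NOT 0)) XOR ((0 XOR 0) OR (0 AND 1))) -> 0
  row 2 [0010]: ((0 XOR (NOT 1 AND NOT 0)) XOR ((0 XOR 0) OR (1 AND 0))) -> 0
  row 3 [0011]: ((1 XOR (NOT 1 AND NOT 0)) XOR ((0 XOR 0) OR (1 AND 1))) -> 0
  row 4 [0100]: ((0 XOR (NOT 0 AND NOT 1)) XOR ((1 XOR 0) OR (0 AND 0))) -> 1
  row 5 [0101]: ((1 XOR (NOT 0 AND NOT 1)) XOR ((1 XOR 0) OR (0 AND 1))) -> 0
  row 6 [0110]: ((0 XOR (NOT 1 AND NOT 1)) XOR ((1 XOR 0) OR (1 AND 0))) -> 1
  row 7 [0111]: ((1 XOR (NOT 1 AND NOT 1)) XOR ((1 XOR 0) OR (1 AND 1))) -> 0
  row 8 [1000]: ((0 XOR (NOT 0 AND NOT 0)) XOR ((0 XOR 1) OR (0 AND 0))) -> 0
  row 9 [1001]: ((1 XOR (NOT 0 AND NOT 0)) XOR ((0 XOR 1) OR (0 AND 1))) -> 1
  row 10 [1010]: ((0 XOR (NOT 1 AND NOT 0)) XOR ((0 XOR 1) OR (1 AND 0))) -> 1
  row 11 [1011]: ((1 XOR (NOT 1 AND NOT 0)) XOR ((0 XOR 1) OR (1 AND 1))) -> 0
  row 12 [1100]: ((0 XOR (NOT 0 AND NOT 1)) XOR ((1 XOR 1) OR (0 AND 0))) -> 0
  row 13 [1101]: ((1 XOR (NOT 0 AND NOT 1)) XOR ((1 XOR 1) OR (0 AND 1))) -> 1
  row 14 [1110]: ((0 XOR (NOT 1 AND NOT 1)) XOR ((1 XOR 1) OR (1 AND 0))) -> 0
  row 15 [1111]: ((1 XOR (NOT 1 AND NOT 1)) XOR ((1 XOR 1) OR (1 AND 1))) -> 0
Full result column, 4 rows per line (P1,P2 fixed per line; P3,P4 runs 00..11 left to right):
  rows 0-3 [P1,P2=00]: 1000  = hex 8
  rows 4-7 [P1,P2=01]: 1010  = hex A
  rows 8-11 [P1,P2=10]: 0110  = hex 6
  rows 12-15 [P1,P2=11]: 0100  = hex 4
Output column (row 0 .. row 15) = 1000101001100100
Output column grouped in 4s = 1000 1010 0110 0100 = 0x8A64
Convert to decimal digit by digit (value = value*16 + digit):
  8 -> 8
  8*16 + 10 (A) = 138
  138*16 + 6 = 2214
  2214*16 + 4 = 35428
Decimal = 35428

35428


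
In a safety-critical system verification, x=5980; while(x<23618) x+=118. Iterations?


Step 1: x goes from 5980 toward 23618 by 118; the body runs while x<23618, so iterations = ceil((bound-start)/step)
Step 2: Distance=17638
Step 3: ceil(17638/118)=150

150


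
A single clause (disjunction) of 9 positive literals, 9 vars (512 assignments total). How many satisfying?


Step 1: Total=2^9=512
Step 2: Unsat when all 9 false: 2^0=1
Step 3: Sat=512-1=511

511


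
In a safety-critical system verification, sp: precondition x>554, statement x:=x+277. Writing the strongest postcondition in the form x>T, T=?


Formula: sp(P, x:=E) = exists old_x. (x = E[old_x/x]) AND P[old_x/x] (old_x is the value of x before the assignment; eliminate old_x by solving x = E[old_x/x] for old_x)
Step 1: Precondition P: x>554, i.e. old_x > 554
Step 2: Assignment gives x = old_x + 277, so old_x = x - 277
Step 3: Substitute into P: x - 277 > 554
Step 4: Simplify: x > 554+277 = 831

831


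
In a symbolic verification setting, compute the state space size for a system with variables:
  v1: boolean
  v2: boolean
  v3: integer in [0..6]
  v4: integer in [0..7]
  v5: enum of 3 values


State space = product of domain sizes of all variables.
Domain sizes:
  v1 (boolean): 2
  v2 (boolean): 2
  v3 (integer in [0..6]): 7
  v4 (integer in [0..7]): 8
  v5 (enum of 3 values): 3
Product = 2 * 2 * 7 * 8 * 3 = 672

672


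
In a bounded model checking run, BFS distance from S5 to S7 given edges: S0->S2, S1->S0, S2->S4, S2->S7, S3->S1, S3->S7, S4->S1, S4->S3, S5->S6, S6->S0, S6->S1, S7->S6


BFS layer-by-layer from S5:
  dist 0: {S5}
  dist 1: {S6}
  dist 2: {S0, S1}
  dist 3: {S2}
  dist 4: {S4, S7}
  -> S7 reached at distance 4
Shortest path length = 4

4


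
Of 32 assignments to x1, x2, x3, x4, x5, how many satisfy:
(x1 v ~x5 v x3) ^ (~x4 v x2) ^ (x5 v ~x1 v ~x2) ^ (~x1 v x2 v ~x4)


CNF with 4 clauses over 5 vars (32 assignments).
An assignment satisfies CNF iff every clause has >=1 true literal.
Check each row (bits = x1,x2,x3,x4,x5; clause T/F shown):
  row 0 [00000]: clauses=TTTT -> 1
  row 1 [00001]: clauses=FTTT -> 0
  row 2 [00010]: clauses=TFTT -> 0
  row 3 [00011]: clauses=FFTT -> 0
  row 4 [00100]: clauses=TTTT -> 1
  row 5 [00101]: clauses=TTTT -> 1
  row 6 [00110]: clauses=TFTT -> 0
  row 7 [00111]: clauses=TFTT -> 0
  row 8 [01000]: clauses=TTTT -> 1
  row 9 [01001]: clauses=FTTT -> 0
  row 10 [01010]: clauses=TTTT -> 1
  row 11 [01011]: clauses=FTTT -> 0
  row 12 [01100]: clauses=TTTT -> 1
  row 13 [01101]: clauses=TTTT -> 1
  row 14 [01110]: clauses=TTTT -> 1
  row 15 [01111]: clauses=TTTT -> 1
  row 16 [10000]: clauses=TTTT -> 1
  row 17 [10001]: clauses=TTTT -> 1
  row 18 [10010]: clauses=TFTF -> 0
  row 19 [10011]: clauses=TFTF -> 0
  row 20 [10100]: clauses=TTTT -> 1
  row 21 [10101]: clauses=TTTT -> 1
  row 22 [10110]: clauses=TFTF -> 0
  row 23 [10111]: clauses=TFTF -> 0
  row 24 [11000]: clauses=TTFT -> 0
  row 25 [11001]: clauses=TTTT -> 1
  row 26 [11010]: clauses=TTFT -> 0
  row 27 [11011]: clauses=TTTT -> 1
  row 28 [11100]: clauses=TTFT -> 0
  row 29 [11101]: clauses=TTTT -> 1
  row 30 [11110]: clauses=TTFT -> 0
  row 31 [11111]: clauses=TTTT -> 1
Full result column, 8 rows per line (x1,x2 fixed per line; x3,x4,x5 runs 000..111 left to right):
  rows 0-7 [x1,x2=00]: 10001100  (ones: 3)
  rows 8-15 [x1,x2=01]: 10101111  (ones: 6)
  rows 16-23 [x1,x2=10]: 11001100  (ones: 4)
  rows 24-31 [x1,x2=11]: 01010101  (ones: 4)
Satisfying assignments = 3+6+4+4 = 17

17


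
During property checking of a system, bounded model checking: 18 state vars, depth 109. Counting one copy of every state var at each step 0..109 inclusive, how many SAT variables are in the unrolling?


BMC unrolls to depth k, creating one copy of each state var for steps 0..k.
Step count = 109 + 1 = 110 (steps 0 through 109)
Vars per step = 18
Total = 18 * 110 = 1980

1980


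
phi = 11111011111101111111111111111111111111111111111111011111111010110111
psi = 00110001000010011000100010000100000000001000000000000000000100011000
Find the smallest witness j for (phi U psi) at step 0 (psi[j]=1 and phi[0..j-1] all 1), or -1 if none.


(phi U psi) at 0: need smallest j with psi[j]=1 and phi[i]=1 for all i in [0,j).
Scan from step 0:
  step 0: phi=1, psi=0 -> continue
  step 1: phi=1, psi=0 -> continue
  step 2: psi=1 and phi held for [0,2) -> witness found
Witness step = 2

2


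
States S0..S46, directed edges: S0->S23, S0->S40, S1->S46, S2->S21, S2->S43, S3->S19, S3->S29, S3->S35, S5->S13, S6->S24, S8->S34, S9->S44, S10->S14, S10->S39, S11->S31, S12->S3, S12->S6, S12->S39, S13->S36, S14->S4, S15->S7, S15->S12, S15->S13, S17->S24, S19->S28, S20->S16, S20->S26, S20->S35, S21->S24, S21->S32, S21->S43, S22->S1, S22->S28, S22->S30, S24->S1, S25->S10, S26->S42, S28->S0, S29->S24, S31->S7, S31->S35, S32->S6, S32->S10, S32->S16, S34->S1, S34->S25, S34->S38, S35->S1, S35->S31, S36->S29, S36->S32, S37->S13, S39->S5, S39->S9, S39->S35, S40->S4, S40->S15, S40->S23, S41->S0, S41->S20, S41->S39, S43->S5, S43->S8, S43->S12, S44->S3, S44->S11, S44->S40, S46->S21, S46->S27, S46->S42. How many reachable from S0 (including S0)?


BFS from S0:
  layer 0: {S0}
  layer 1: {S23, S40}
  layer 2: {S4, S15}
  layer 3: {S7, S12, S13}
  layer 4: {S3, S6, S36, S39}
  layer 5: {S5, S9, S19, S24, S29, S32, S35}
  layer 6: {S1, S10, S16, S28, S31, S44}
  layer 7: {S11, S14, S46}
  layer 8: {S21, S27, S42}
  layer 9: {S43}
  layer 10: {S8}
  layer 11: {S34}
  layer 12: {S25, S38}
Reachable set: {S0, S1, S3, S4, S5, S6, S7, S8, S9, S10, S11, S12, S13, S14, S15, S16, S19, S21, S23, S24, S25, S27, S28, S29, S31, S32, S34, S35, S36, S38, S39, S40, S42, S43, S44, S46}
Count = 36

36


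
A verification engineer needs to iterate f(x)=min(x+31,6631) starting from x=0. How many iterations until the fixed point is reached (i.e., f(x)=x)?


Step 1: x=0, cap=6631, increment=31
Step 2: x grows by 31 each step until capped at 6631; fixed point is x=6631
Step 3: iterations = ceil(6631/31) = 214

214


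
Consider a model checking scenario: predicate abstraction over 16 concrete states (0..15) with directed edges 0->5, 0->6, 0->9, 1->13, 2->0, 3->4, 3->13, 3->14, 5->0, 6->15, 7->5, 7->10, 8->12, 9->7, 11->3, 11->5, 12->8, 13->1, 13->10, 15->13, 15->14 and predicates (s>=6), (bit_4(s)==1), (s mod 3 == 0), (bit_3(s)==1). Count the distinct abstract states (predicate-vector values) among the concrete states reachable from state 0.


BFS from 0:
Concrete reachable: {0, 1, 5, 6, 7, 9, 10, 13, 14, 15}
Abstract via predicates (s>=6), (bit_4(s)==1), (s mod 3 == 0), (bit_3(s)==1):
  (0,0,0,0) <- {1, 5}
  (0,0,1,0) <- {0}
  (1,0,0,0) <- {7}
  (1,0,0,1) <- {10, 13, 14}
  (1,0,1,0) <- {6}
  (1,0,1,1) <- {9, 15}
Distinct abstract states = 6

6


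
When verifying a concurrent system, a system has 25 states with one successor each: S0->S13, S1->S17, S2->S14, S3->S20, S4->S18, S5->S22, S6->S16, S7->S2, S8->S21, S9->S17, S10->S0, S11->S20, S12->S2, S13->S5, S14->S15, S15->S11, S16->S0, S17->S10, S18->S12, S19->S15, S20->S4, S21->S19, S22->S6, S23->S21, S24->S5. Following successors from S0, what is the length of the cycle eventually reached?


Trace from S0 until a state repeats:
  S0 -> S13 -> S5 -> S22 -> S6 -> S16 -> S0
S0 first seen at step 0, revisited at step 6.
Cycle length = 6 - 0 = 6

6


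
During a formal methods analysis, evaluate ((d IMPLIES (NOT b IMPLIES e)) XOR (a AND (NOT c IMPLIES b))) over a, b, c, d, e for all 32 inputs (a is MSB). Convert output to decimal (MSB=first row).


Formula: ((d IMPLIES (NOT b IMPLIES e)) XOR (a AND (NOT c IMPLIES b))) over a, b, c, d, e (32 rows)
Evaluate each row (bits = a,b,c,d,e, MSB first):
  row 0 [00000]: ((0 IMPLIES (NOT 0 IMPLIES 0)) XOR (0 AND (NOT 0 IMPLIES 0))) -> 1
  row 1 [00001]: ((0 IMPLIES (NOT 0 IMPLIES 1)) XOR (0 AND (NOT 0 IMPLIES 0))) -> 1
  row 2 [00010]: ((1 IMPLIES (NOT 0 IMPLIES 0)) XOR (0 AND (NOT 0 IMPLIES 0))) -> 0
  row 3 [00011]: ((1 IMPLIES (NOT 0 IMPLIES 1)) XOR (0 AND (NOT 0 IMPLIES 0))) -> 1
  row 4 [00100]: ((0 IMPLIES (NOT 0 IMPLIES 0)) XOR (0 AND (NOT 1 IMPLIES 0))) -> 1
  row 5 [00101]: ((0 IMPLIES (NOT 0 IMPLIES 1)) XOR (0 AND (NOT 1 IMPLIES 0))) -> 1
  row 6 [00110]: ((1 IMPLIES (NOT 0 IMPLIES 0)) XOR (0 AND (NOT 1 IMPLIES 0))) -> 0
  row 7 [00111]: ((1 IMPLIES (NOT 0 IMPLIES 1)) XOR (0 AND (NOT 1 IMPLIES 0))) -> 1
  row 8 [01000]: ((0 IMPLIES (NOT 1 IMPLIES 0)) XOR (0 AND (NOT 0 IMPLIES 1))) -> 1
  row 9 [01001]: ((0 IMPLIES (NOT 1 IMPLIES 1)) XOR (0 AND (NOT 0 IMPLIES 1))) -> 1
  row 10 [01010]: ((1 IMPLIES (NOT 1 IMPLIES 0)) XOR (0 AND (NOT 0 IMPLIES 1))) -> 1
  row 11 [01011]: ((1 IMPLIES (NOT 1 IMPLIES 1)) XOR (0 AND (NOT 0 IMPLIES 1))) -> 1
  row 12 [01100]: ((0 IMPLIES (NOT 1 IMPLIES 0)) XOR (0 AND (NOT 1 IMPLIES 1))) -> 1
  row 13 [01101]: ((0 IMPLIES (NOT 1 IMPLIES 1)) XOR (0 AND (NOT 1 IMPLIES 1))) -> 1
  row 14 [01110]: ((1 IMPLIES (NOT 1 IMPLIES 0)) XOR (0 AND (NOT 1 IMPLIES 1))) -> 1
  row 15 [01111]: ((1 IMPLIES (NOT 1 IMPLIES 1)) XOR (0 AND (NOT 1 IMPLIES 1))) -> 1
  row 16 [10000]: ((0 IMPLIES (NOT 0 IMPLIES 0)) XOR (1 AND (NOT 0 IMPLIES 0))) -> 1
  row 17 [10001]: ((0 IMPLIES (NOT 0 IMPLIES 1)) XOR (1 AND (NOT 0 IMPLIES 0))) -> 1
  row 18 [10010]: ((1 IMPLIES (NOT 0 IMPLIES 0)) XOR (1 AND (NOT 0 IMPLIES 0))) -> 0
  row 19 [10011]: ((1 IMPLIES (NOT 0 IMPLIES 1)) XOR (1 AND (NOT 0 IMPLIES 0))) -> 1
  row 20 [10100]: ((0 IMPLIES (NOT 0 IMPLIES 0)) XOR (1 AND (NOT 1 IMPLIES 0))) -> 0
  row 21 [10101]: ((0 IMPLIES (NOT 0 IMPLIES 1)) XOR (1 AND (NOT 1 IMPLIES 0))) -> 0
  row 22 [10110]: ((1 IMPLIES (NOT 0 IMPLIES 0)) XOR (1 AND (NOT 1 IMPLIES 0))) -> 1
  row 23 [10111]: ((1 IMPLIES (NOT 0 IMPLIES 1)) XOR (1 AND (NOT 1 IMPLIES 0))) -> 0
  row 24 [11000]: ((0 IMPLIES (NOT 1 IMPLIES 0)) XOR (1 AND (NOT 0 IMPLIES 1))) -> 0
  row 25 [11001]: ((0 IMPLIES (NOT 1 IMPLIES 1)) XOR (1 AND (NOT 0 IMPLIES 1))) -> 0
  row 26 [11010]: ((1 IMPLIES (NOT 1 IMPLIES 0)) XOR (1 AND (NOT 0 IMPLIES 1))) -> 0
  row 27 [11011]: ((1 IMPLIES (NOT 1 IMPLIES 1)) XOR (1 AND (NOT 0 IMPLIES 1))) -> 0
  row 28 [11100]: ((0 IMPLIES (NOT 1 IMPLIES 0)) XOR (1 AND (NOT 1 IMPLIES 1))) -> 0
  row 29 [11101]: ((0 IMPLIES (NOT 1 IMPLIES 1)) XOR (1 AND (NOT 1 IMPLIES 1))) -> 0
  row 30 [11110]: ((1 IMPLIES (NOT 1 IMPLIES 0)) XOR (1 AND (NOT 1 IMPLIES 1))) -> 0
  row 31 [11111]: ((1 IMPLIES (NOT 1 IMPLIES 1)) XOR (1 AND (NOT 1 IMPLIES 1))) -> 0
Full result column, 4 rows per line (a,b,c fixed per line; d,e runs 00..11 left to right):
  rows 0-3 [a,b,c=000]: 1101  = hex D
  rows 4-7 [a,b,c=001]: 1101  = hex D
  rows 8-11 [a,b,c=010]: 1111  = hex F
  rows 12-15 [a,b,c=011]: 1111  = hex F
  rows 16-19 [a,b,c=100]: 1101  = hex D
  rows 20-23 [a,b,c=101]: 0010  = hex 2
  rows 24-27 [a,b,c=110]: 0000  = hex 0
  rows 28-31 [a,b,c=111]: 0000  = hex 0
Output column (row 0 .. row 31) = 11011101111111111101001000000000
Output column grouped in 4s = 1101 1101 1111 1111 1101 0010 0000 0000 = 0xDDFFD200
Convert to decimal digit by digit (value = value*16 + digit):
  D -> 13
  13*16 + 13 (D) = 221
  221*16 + 15 (F) = 3551
  3551*16 + 15 (F) = 56831
  56831*16 + 13 (D) = 909309
  909309*16 + 2 = 14548946
  14548946*16 + 0 = 232783136
  232783136*16 + 0 = 3724530176
Decimal = 3724530176

3724530176


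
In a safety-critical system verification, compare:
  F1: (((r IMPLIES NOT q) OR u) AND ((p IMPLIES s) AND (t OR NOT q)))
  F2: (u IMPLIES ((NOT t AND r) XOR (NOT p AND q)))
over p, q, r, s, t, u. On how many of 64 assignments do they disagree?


F1 = (((r IMPLIES NOT q) OR u) AND ((p IMPLIES s) AND (t OR NOT q)))
F2 = (u IMPLIES ((NOT t AND r) XOR (NOT p AND q)))
Evaluate both on each of 64 rows (bits = p,q,r,s,t,u):
  row 0 [000000]: F1=1 F2=1 -> 0
  row 1 [000001]: F1=1 F2=0 (differ) -> 1
  row 2 [000010]: F1=1 F2=1 -> 0
  row 3 [000011]: F1=1 F2=0 (differ) -> 1
  row 4 [000100]: F1=1 F2=1 -> 0
  (every remaining row is evaluated the same way; all 64 results are listed next)
Full result column, 8 rows per line (p,q,r fixed per line; s,t,u runs 000..111 left to right):
  rows 0-7 [p,q,r=000]: 01010101  (ones: 4)
  rows 8-15 [p,q,r=001]: 00010001  (ones: 2)
  rows 16-23 [p,q,r=010]: 11001100  (ones: 4)
  rows 24-31 [p,q,r=011]: 10101010  (ones: 4)
  rows 32-39 [p,q,r=100]: 10100101  (ones: 4)
  rows 40-47 [p,q,r=101]: 11100001  (ones: 4)
  rows 48-55 [p,q,r=110]: 10101001  (ones: 4)
  rows 56-63 [p,q,r=111]: 11101111  (ones: 7)
Disagreements = 4+2+4+4+4+4+4+7 = 33

33


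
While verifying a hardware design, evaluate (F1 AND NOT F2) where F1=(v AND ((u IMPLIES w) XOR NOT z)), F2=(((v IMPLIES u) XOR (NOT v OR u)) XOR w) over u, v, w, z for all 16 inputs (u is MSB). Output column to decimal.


F1 = (v AND ((u IMPLIES w) XOR NOT z))
F2 = (((v IMPLIES u) XOR (NOT v OR u)) XOR w)
Counterexample to F1=>F2 is where F1=1 and F2=0.
Evaluate each row (bits = u,v,w,z, MSB first):
  row 0 [0000]: F1=0 F2=0 -> F1&~F2 -> 0
  row 1 [0001]: F1=0 F2=0 -> F1&~F2 -> 0
  row 2 [0010]: F1=0 F2=1 -> F1&~F2 -> 0
  row 3 [0011]: F1=0 F2=1 -> F1&~F2 -> 0
  row 4 [0100]: F1=0 F2=0 -> F1&~F2 -> 0
  row 5 [0101]: F1=1 F2=0 -> F1&~F2 -> 1
  row 6 [0110]: F1=0 F2=1 -> F1&~F2 -> 0
  row 7 [0111]: F1=1 F2=1 -> F1&~F2 -> 0
  row 8 [1000]: F1=0 F2=0 -> F1&~F2 -> 0
  row 9 [1001]: F1=0 F2=0 -> F1&~F2 -> 0
  row 10 [1010]: F1=0 F2=1 -> F1&~F2 -> 0
  row 11 [1011]: F1=0 F2=1 -> F1&~F2 -> 0
  row 12 [1100]: F1=1 F2=0 -> F1&~F2 -> 1
  row 13 [1101]: F1=0 F2=0 -> F1&~F2 -> 0
  row 14 [1110]: F1=0 F2=1 -> F1&~F2 -> 0
  row 15 [1111]: F1=1 F2=1 -> F1&~F2 -> 0
Full result column, 4 rows per line (u,v fixed per line; w,z runs 00..11 left to right):
  rows 0-3 [u,v=00]: 0000  = hex 0
  rows 4-7 [u,v=01]: 0100  = hex 4
  rows 8-11 [u,v=10]: 0000  = hex 0
  rows 12-15 [u,v=11]: 1000  = hex 8
Counterexample vector (row 0 .. row 15) = 0000010000001000
Output column grouped in 4s = 0000 0100 0000 1000 = 0x0408
Convert to decimal digit by digit (value = value*16 + digit):
  0 -> 0
  0*16 + 4 = 4
  4*16 + 0 = 64
  64*16 + 8 = 1032
Decimal = 1032

1032


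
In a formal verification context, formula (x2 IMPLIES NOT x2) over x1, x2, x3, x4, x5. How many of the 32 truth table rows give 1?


Formula: (x2 IMPLIES NOT x2) over 5 vars (32 rows)
Evaluate each row (x1, x2, x3, x4, x5 as bits, MSB first):
  row 0 [00000]: (0 IMPLIES NOT 0) -> 1
  row 1 [00001]: (0 IMPLIES NOT 0) -> 1
  row 2 [00010]: (0 IMPLIES NOT 0) -> 1
  row 3 [00011]: (0 IMPLIES NOT 0) -> 1
  row 4 [00100]: (0 IMPLIES NOT 0) -> 1
  row 5 [00101]: (0 IMPLIES NOT 0) -> 1
  row 6 [00110]: (0 IMPLIES NOT 0) -> 1
  row 7 [00111]: (0 IMPLIES NOT 0) -> 1
  row 8 [01000]: (1 IMPLIES NOT 1) -> 0
  row 9 [01001]: (1 IMPLIES NOT 1) -> 0
  row 10 [01010]: (1 IMPLIES NOT 1) -> 0
  row 11 [01011]: (1 IMPLIES NOT 1) -> 0
  row 12 [01100]: (1 IMPLIES NOT 1) -> 0
  row 13 [01101]: (1 IMPLIES NOT 1) -> 0
  row 14 [01110]: (1 IMPLIES NOT 1) -> 0
  row 15 [01111]: (1 IMPLIES NOT 1) -> 0
  row 16 [10000]: (0 IMPLIES NOT 0) -> 1
  row 17 [10001]: (0 IMPLIES NOT 0) -> 1
  row 18 [10010]: (0 IMPLIES NOT 0) -> 1
  row 19 [10011]: (0 IMPLIES NOT 0) -> 1
  row 20 [10100]: (0 IMPLIES NOT 0) -> 1
  row 21 [10101]: (0 IMPLIES NOT 0) -> 1
  row 22 [10110]: (0 IMPLIES NOT 0) -> 1
  row 23 [10111]: (0 IMPLIES NOT 0) -> 1
  row 24 [11000]: (1 IMPLIES NOT 1) -> 0
  row 25 [11001]: (1 IMPLIES NOT 1) -> 0
  row 26 [11010]: (1 IMPLIES NOT 1) -> 0
  row 27 [11011]: (1 IMPLIES NOT 1) -> 0
  row 28 [11100]: (1 IMPLIES NOT 1) -> 0
  row 29 [11101]: (1 IMPLIES NOT 1) -> 0
  row 30 [11110]: (1 IMPLIES NOT 1) -> 0
  row 31 [11111]: (1 IMPLIES NOT 1) -> 0
Full result column, 8 rows per line (x1,x2 fixed per line; x3,x4,x5 runs 000..111 left to right):
  rows 0-7 [x1,x2=00]: 11111111  (ones: 8)
  rows 8-15 [x1,x2=01]: 00000000  (ones: 0)
  rows 16-23 [x1,x2=10]: 11111111  (ones: 8)
  rows 24-31 [x1,x2=11]: 00000000  (ones: 0)
Count of 1-rows = 8+0+8+0 = 16

16


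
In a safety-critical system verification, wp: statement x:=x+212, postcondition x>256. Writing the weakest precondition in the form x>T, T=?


Formula: wp(x:=E, P) = P[E/x] (substitute E for x in postcondition)
Step 1: Postcondition: x>256
Step 2: Substitute x+212 for x: x+212>256
Step 3: Solve for x: x > 256-212 = 44

44


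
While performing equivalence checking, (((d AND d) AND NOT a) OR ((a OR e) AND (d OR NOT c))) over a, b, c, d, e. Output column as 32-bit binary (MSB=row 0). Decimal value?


Formula: (((d AND d) AND NOT a) OR ((a OR e) AND (d OR NOT c))) over a, b, c, d, e (32 rows)
Evaluate each row (bits = a,b,c,d,e, MSB first):
  row 0 [00000]: (((0 AND 0) AND NOT 0) OR ((0 OR 0) AND (0 OR NOT 0))) -> 0
  row 1 [00001]: (((0 AND 0) AND NOT 0) OR ((0 OR 1) AND (0 OR NOT 0))) -> 1
  row 2 [00010]: (((1 AND 1) AND NOT 0) OR ((0 OR 0) AND (1 OR NOT 0))) -> 1
  row 3 [00011]: (((1 AND 1) AND NOT 0) OR ((0 OR 1) AND (1 OR NOT 0))) -> 1
  row 4 [00100]: (((0 AND 0) AND NOT 0) OR ((0 OR 0) AND (0 OR NOT 1))) -> 0
  row 5 [00101]: (((0 AND 0) AND NOT 0) OR ((0 OR 1) AND (0 OR NOT 1))) -> 0
  row 6 [00110]: (((1 AND 1) AND NOT 0) OR ((0 OR 0) AND (1 OR NOT 1))) -> 1
  row 7 [00111]: (((1 AND 1) AND NOT 0) OR ((0 OR 1) AND (1 OR NOT 1))) -> 1
  row 8 [01000]: (((0 AND 0) AND NOT 0) OR ((0 OR 0) AND (0 OR NOT 0))) -> 0
  row 9 [01001]: (((0 AND 0) AND NOT 0) OR ((0 OR 1) AND (0 OR NOT 0))) -> 1
  row 10 [01010]: (((1 AND 1) AND NOT 0) OR ((0 OR 0) AND (1 OR NOT 0))) -> 1
  row 11 [01011]: (((1 AND 1) AND NOT 0) OR ((0 OR 1) AND (1 OR NOT 0))) -> 1
  row 12 [01100]: (((0 AND 0) AND NOT 0) OR ((0 OR 0) AND (0 OR NOT 1))) -> 0
  row 13 [01101]: (((0 AND 0) AND NOT 0) OR ((0 OR 1) AND (0 OR NOT 1))) -> 0
  row 14 [01110]: (((1 AND 1) AND NOT 0) OR ((0 OR 0) AND (1 OR NOT 1))) -> 1
  row 15 [01111]: (((1 AND 1) AND NOT 0) OR ((0 OR 1) AND (1 OR NOT 1))) -> 1
  row 16 [10000]: (((0 AND 0) AND NOT 1) OR ((1 OR 0) AND (0 OR NOT 0))) -> 1
  row 17 [10001]: (((0 AND 0) AND NOT 1) OR ((1 OR 1) AND (0 OR NOT 0))) -> 1
  row 18 [10010]: (((1 AND 1) AND NOT 1) OR ((1 OR 0) AND (1 OR NOT 0))) -> 1
  row 19 [10011]: (((1 AND 1) AND NOT 1) OR ((1 OR 1) AND (1 OR NOT 0))) -> 1
  row 20 [10100]: (((0 AND 0) AND NOT 1) OR ((1 OR 0) AND (0 OR NOT 1))) -> 0
  row 21 [10101]: (((0 AND 0) AND NOT 1) OR ((1 OR 1) AND (0 OR NOT 1))) -> 0
  row 22 [10110]: (((1 AND 1) AND NOT 1) OR ((1 OR 0) AND (1 OR NOT 1))) -> 1
  row 23 [10111]: (((1 AND 1) AND NOT 1) OR ((1 OR 1) AND (1 OR NOT 1))) -> 1
  row 24 [11000]: (((0 AND 0) AND NOT 1) OR ((1 OR 0) AND (0 OR NOT 0))) -> 1
  row 25 [11001]: (((0 AND 0) AND NOT 1) OR ((1 OR 1) AND (0 OR NOT 0))) -> 1
  row 26 [11010]: (((1 AND 1) AND NOT 1) OR ((1 OR 0) AND (1 OR NOT 0))) -> 1
  row 27 [11011]: (((1 AND 1) AND NOT 1) OR ((1 OR 1) AND (1 OR NOT 0))) -> 1
  row 28 [11100]: (((0 AND 0) AND NOT 1) OR ((1 OR 0) AND (0 OR NOT 1))) -> 0
  row 29 [11101]: (((0 AND 0) AND NOT 1) OR ((1 OR 1) AND (0 OR NOT 1))) -> 0
  row 30 [11110]: (((1 AND 1) AND NOT 1) OR ((1 OR 0) AND (1 OR NOT 1))) -> 1
  row 31 [11111]: (((1 AND 1) AND NOT 1) OR ((1 OR 1) AND (1 OR NOT 1))) -> 1
Full result column, 4 rows per line (a,b,c fixed per line; d,e runs 00..11 left to right):
  rows 0-3 [a,b,c=000]: 0111  = hex 7
  rows 4-7 [a,b,c=001]: 0011  = hex 3
  rows 8-11 [a,b,c=010]: 0111  = hex 7
  rows 12-15 [a,b,c=011]: 0011  = hex 3
  rows 16-19 [a,b,c=100]: 1111  = hex F
  rows 20-23 [a,b,c=101]: 0011  = hex 3
  rows 24-27 [a,b,c=110]: 1111  = hex F
  rows 28-31 [a,b,c=111]: 0011  = hex 3
Output column (row 0 .. row 31) = 01110011011100111111001111110011
Output column grouped in 4s = 0111 0011 0111 0011 1111 0011 1111 0011 = 0x7373F3F3
Convert to decimal digit by digit (value = value*16 + digit):
  7 -> 7
  7*16 + 3 = 115
  115*16 + 7 = 1847
  1847*16 + 3 = 29555
  29555*16 + 15 (F) = 472895
  472895*16 + 3 = 7566323
  7566323*16 + 15 (F) = 121061183
  121061183*16 + 3 = 1936978931
Decimal = 1936978931

1936978931


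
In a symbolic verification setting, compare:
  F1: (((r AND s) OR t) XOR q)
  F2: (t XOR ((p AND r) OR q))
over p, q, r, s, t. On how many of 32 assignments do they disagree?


F1 = (((r AND s) OR t) XOR q)
F2 = (t XOR ((p AND r) OR q))
Evaluate both on each of 32 rows (bits = p,q,r,s,t):
  row 0 [00000]: F1=0 F2=0 -> 0
  row 1 [00001]: F1=1 F2=1 -> 0
  row 2 [00010]: F1=0 F2=0 -> 0
  row 3 [00011]: F1=1 F2=1 -> 0
  row 4 [00100]: F1=0 F2=0 -> 0
  row 5 [00101]: F1=1 F2=1 -> 0
  row 6 [00110]: F1=1 F2=0 (differ) -> 1
  row 7 [00111]: F1=1 F2=1 -> 0
  row 8 [01000]: F1=1 F2=1 -> 0
  row 9 [01001]: F1=0 F2=0 -> 0
  row 10 [01010]: F1=1 F2=1 -> 0
  row 11 [01011]: F1=0 F2=0 -> 0
  row 12 [01100]: F1=1 F2=1 -> 0
  row 13 [01101]: F1=0 F2=0 -> 0
  row 14 [01110]: F1=0 F2=1 (differ) -> 1
  row 15 [01111]: F1=0 F2=0 -> 0
  row 16 [10000]: F1=0 F2=0 -> 0
  row 17 [10001]: F1=1 F2=1 -> 0
  row 18 [10010]: F1=0 F2=0 -> 0
  row 19 [10011]: F1=1 F2=1 -> 0
  row 20 [10100]: F1=0 F2=1 (differ) -> 1
  row 21 [10101]: F1=1 F2=0 (differ) -> 1
  row 22 [10110]: F1=1 F2=1 -> 0
  row 23 [10111]: F1=1 F2=0 (differ) -> 1
  row 24 [11000]: F1=1 F2=1 -> 0
  row 25 [11001]: F1=0 F2=0 -> 0
  row 26 [11010]: F1=1 F2=1 -> 0
  row 27 [11011]: F1=0 F2=0 -> 0
  row 28 [11100]: F1=1 F2=1 -> 0
  row 29 [11101]: F1=0 F2=0 -> 0
  row 30 [11110]: F1=0 F2=1 (differ) -> 1
  row 31 [11111]: F1=0 F2=0 -> 0
Full result column, 8 rows per line (p,q fixed per line; r,s,t runs 000..111 left to right):
  rows 0-7 [p,q=00]: 00000010  (ones: 1)
  rows 8-15 [p,q=01]: 00000010  (ones: 1)
  rows 16-23 [p,q=10]: 00001101  (ones: 3)
  rows 24-31 [p,q=11]: 00000010  (ones: 1)
Disagreements = 1+1+3+1 = 6

6


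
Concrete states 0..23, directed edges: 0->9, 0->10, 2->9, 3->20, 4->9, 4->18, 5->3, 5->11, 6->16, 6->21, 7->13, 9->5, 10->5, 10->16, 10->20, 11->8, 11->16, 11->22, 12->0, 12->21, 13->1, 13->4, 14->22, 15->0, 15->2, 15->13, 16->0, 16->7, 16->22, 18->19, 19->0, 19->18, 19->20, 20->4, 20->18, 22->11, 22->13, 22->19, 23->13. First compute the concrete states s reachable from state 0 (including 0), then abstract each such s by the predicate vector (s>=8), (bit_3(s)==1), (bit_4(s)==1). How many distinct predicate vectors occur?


BFS from 0:
Concrete reachable: {0, 1, 3, 4, 5, 7, 8, 9, 10, 11, 13, 16, 18, 19, 20, 22}
Abstract via predicates (s>=8), (bit_3(s)==1), (bit_4(s)==1):
  (0,0,0) <- {0, 1, 3, 4, 5, 7}
  (1,0,1) <- {16, 18, 19, 20, 22}
  (1,1,0) <- {8, 9, 10, 11, 13}
Distinct abstract states = 3

3


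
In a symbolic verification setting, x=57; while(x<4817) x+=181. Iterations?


Step 1: x goes from 57 toward 4817 by 181; the body runs while x<4817, so iterations = ceil((bound-start)/step)
Step 2: Distance=4760
Step 3: ceil(4760/181)=27

27


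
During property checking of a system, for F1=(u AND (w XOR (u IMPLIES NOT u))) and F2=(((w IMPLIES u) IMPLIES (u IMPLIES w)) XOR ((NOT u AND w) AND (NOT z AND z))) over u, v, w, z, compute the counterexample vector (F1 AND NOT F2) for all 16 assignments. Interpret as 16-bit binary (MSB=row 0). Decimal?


F1 = (u AND (w XOR (u IMPLIES NOT u)))
F2 = (((w IMPLIES u) IMPLIES (u IMPLIES w)) XOR ((NOT u AND w) AND (NOT z AND z)))
Counterexample to F1=>F2 is where F1=1 and F2=0.
Evaluate each row (bits = u,v,w,z, MSB first):
  row 0 [0000]: F1=0 F2=1 -> F1&~F2 -> 0
  row 1 [0001]: F1=0 F2=1 -> F1&~F2 -> 0
  row 2 [0010]: F1=0 F2=1 -> F1&~F2 -> 0
  row 3 [0011]: F1=0 F2=1 -> F1&~F2 -> 0
  row 4 [0100]: F1=0 F2=1 -> F1&~F2 -> 0
  row 5 [0101]: F1=0 F2=1 -> F1&~F2 -> 0
  row 6 [0110]: F1=0 F2=1 -> F1&~F2 -> 0
  row 7 [0111]: F1=0 F2=1 -> F1&~F2 -> 0
  row 8 [1000]: F1=0 F2=0 -> F1&~F2 -> 0
  row 9 [1001]: F1=0 F2=0 -> F1&~F2 -> 0
  row 10 [1010]: F1=1 F2=1 -> F1&~F2 -> 0
  row 11 [1011]: F1=1 F2=1 -> F1&~F2 -> 0
  row 12 [1100]: F1=0 F2=0 -> F1&~F2 -> 0
  row 13 [1101]: F1=0 F2=0 -> F1&~F2 -> 0
  row 14 [1110]: F1=1 F2=1 -> F1&~F2 -> 0
  row 15 [1111]: F1=1 F2=1 -> F1&~F2 -> 0
Full result column, 4 rows per line (u,v fixed per line; w,z runs 00..11 left to right):
  rows 0-3 [u,v=00]: 0000  = hex 0
  rows 4-7 [u,v=01]: 0000  = hex 0
  rows 8-11 [u,v=10]: 0000  = hex 0
  rows 12-15 [u,v=11]: 0000  = hex 0
Counterexample vector (row 0 .. row 15) = 0000000000000000
Output column grouped in 4s = 0000 0000 0000 0000 = 0x0000
Convert to decimal digit by digit (value = value*16 + digit):
  0 -> 0
  0*16 + 0 = 0
  0*16 + 0 = 0
  0*16 + 0 = 0
Decimal = 0

0


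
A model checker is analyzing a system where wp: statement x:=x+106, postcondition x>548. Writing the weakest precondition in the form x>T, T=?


Formula: wp(x:=E, P) = P[E/x] (substitute E for x in postcondition)
Step 1: Postcondition: x>548
Step 2: Substitute x+106 for x: x+106>548
Step 3: Solve for x: x > 548-106 = 442

442


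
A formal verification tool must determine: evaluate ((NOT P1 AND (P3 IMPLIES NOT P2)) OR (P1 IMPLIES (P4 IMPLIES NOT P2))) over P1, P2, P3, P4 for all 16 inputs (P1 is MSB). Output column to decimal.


Formula: ((NOT P1 AND (P3 IMPLIES NOT P2)) OR (P1 IMPLIES (P4 IMPLIES NOT P2))) over P1, P2, P3, P4 (16 rows)
Evaluate each row (bits = P1,P2,P3,P4, MSB first):
  row 0 [0000]: ((NOT 0 AND (0 IMPLIES NOT 0)) OR (0 IMPLIES (0 IMPLIES NOT 0))) -> 1
  row 1 [0001]: ((NOT 0 AND (0 IMPLIES NOT 0)) OR (0 IMPLIES (1 IMPLIES NOT 0))) -> 1
  row 2 [0010]: ((NOT 0 AND (1 IMPLIES NOT 0)) OR (0 IMPLIES (0 IMPLIES NOT 0))) -> 1
  row 3 [0011]: ((NOT 0 AND (1 IMPLIES NOT 0)) OR (0 IMPLIES (1 IMPLIES NOT 0))) -> 1
  row 4 [0100]: ((NOT 0 AND (0 IMPLIES NOT 1)) OR (0 IMPLIES (0 IMPLIES NOT 1))) -> 1
  row 5 [0101]: ((NOT 0 AND (0 IMPLIES NOT 1)) OR (0 IMPLIES (1 IMPLIES NOT 1))) -> 1
  row 6 [0110]: ((NOT 0 AND (1 IMPLIES NOT 1)) OR (0 IMPLIES (0 IMPLIES NOT 1))) -> 1
  row 7 [0111]: ((NOT 0 AND (1 IMPLIES NOT 1)) OR (0 IMPLIES (1 IMPLIES NOT 1))) -> 1
  row 8 [1000]: ((NOT 1 AND (0 IMPLIES NOT 0)) OR (1 IMPLIES (0 IMPLIES NOT 0))) -> 1
  row 9 [1001]: ((NOT 1 AND (0 IMPLIES NOT 0)) OR (1 IMPLIES (1 IMPLIES NOT 0))) -> 1
  row 10 [1010]: ((NOT 1 AND (1 IMPLIES NOT 0)) OR (1 IMPLIES (0 IMPLIES NOT 0))) -> 1
  row 11 [1011]: ((NOT 1 AND (1 IMPLIES NOT 0)) OR (1 IMPLIES (1 IMPLIES NOT 0))) -> 1
  row 12 [1100]: ((NOT 1 AND (0 IMPLIES NOT 1)) OR (1 IMPLIES (0 IMPLIES NOT 1))) -> 1
  row 13 [1101]: ((NOT 1 AND (0 IMPLIES NOT 1)) OR (1 IMPLIES (1 IMPLIES NOT 1))) -> 0
  row 14 [1110]: ((NOT 1 AND (1 IMPLIES NOT 1)) OR (1 IMPLIES (0 IMPLIES NOT 1))) -> 1
  row 15 [1111]: ((NOT 1 AND (1 IMPLIES NOT 1)) OR (1 IMPLIES (1 IMPLIES NOT 1))) -> 0
Full result column, 4 rows per line (P1,P2 fixed per line; P3,P4 runs 00..11 left to right):
  rows 0-3 [P1,P2=00]: 1111  = hex F
  rows 4-7 [P1,P2=01]: 1111  = hex F
  rows 8-11 [P1,P2=10]: 1111  = hex F
  rows 12-15 [P1,P2=11]: 1010  = hex A
Output column (row 0 .. row 15) = 1111111111111010
Output column grouped in 4s = 1111 1111 1111 1010 = 0xFFFA
Convert to decimal digit by digit (value = value*16 + digit):
  F -> 15
  15*16 + 15 (F) = 255
  255*16 + 15 (F) = 4095
  4095*16 + 10 (A) = 65530
Decimal = 65530

65530


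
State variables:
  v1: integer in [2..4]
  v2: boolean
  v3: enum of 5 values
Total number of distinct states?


State space = product of domain sizes of all variables.
Domain sizes:
  v1 (integer in [2..4]): 3
  v2 (boolean): 2
  v3 (enum of 5 values): 5
Product = 3 * 2 * 5 = 30

30


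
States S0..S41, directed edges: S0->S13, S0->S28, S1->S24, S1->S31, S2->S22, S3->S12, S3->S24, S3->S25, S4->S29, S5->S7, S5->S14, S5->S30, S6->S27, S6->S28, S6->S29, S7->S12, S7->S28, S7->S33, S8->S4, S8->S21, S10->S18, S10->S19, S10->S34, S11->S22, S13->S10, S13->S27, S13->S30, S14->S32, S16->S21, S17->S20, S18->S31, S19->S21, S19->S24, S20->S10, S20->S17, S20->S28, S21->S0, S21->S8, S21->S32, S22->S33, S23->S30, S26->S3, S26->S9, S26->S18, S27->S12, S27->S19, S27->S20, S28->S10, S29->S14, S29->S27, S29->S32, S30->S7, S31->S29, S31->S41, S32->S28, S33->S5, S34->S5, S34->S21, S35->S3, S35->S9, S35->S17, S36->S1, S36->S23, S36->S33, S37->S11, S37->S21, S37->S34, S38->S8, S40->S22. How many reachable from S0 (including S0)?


BFS from S0:
  layer 0: {S0}
  layer 1: {S13, S28}
  layer 2: {S10, S27, S30}
  layer 3: {S7, S12, S18, S19, S20, S34}
  layer 4: {S5, S17, S21, S24, S31, S33}
  layer 5: {S8, S14, S29, S32, S41}
  layer 6: {S4}
Reachable set: {S0, S4, S5, S7, S8, S10, S12, S13, S14, S17, S18, S19, S20, S21, S24, S27, S28, S29, S30, S31, S32, S33, S34, S41}
Count = 24

24


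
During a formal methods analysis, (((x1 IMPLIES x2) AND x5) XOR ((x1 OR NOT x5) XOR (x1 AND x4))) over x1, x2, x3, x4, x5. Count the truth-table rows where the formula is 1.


Formula: (((x1 IMPLIES x2) AND x5) XOR ((x1 OR NOT x5) XOR (x1 AND x4))) over 5 vars (32 rows)
Evaluate each row (x1, x2, x3, x4, x5 as bits, MSB first):
  row 0 [00000]: (((0 IMPLIES 0) AND 0) XOR ((0 OR NOT 0) XOR (0 AND 0))) -> 1
  row 1 [00001]: (((0 IMPLIES 0) AND 1) XOR ((0 OR NOT 1) XOR (0 AND 0))) -> 1
  row 2 [00010]: (((0 IMPLIES 0) AND 0) XOR ((0 OR NOT 0) XOR (0 AND 1))) -> 1
  row 3 [00011]: (((0 IMPLIES 0) AND 1) XOR ((0 OR NOT 1) XOR (0 AND 1))) -> 1
  row 4 [00100]: (((0 IMPLIES 0) AND 0) XOR ((0 OR NOT 0) XOR (0 AND 0))) -> 1
  row 5 [00101]: (((0 IMPLIES 0) AND 1) XOR ((0 OR NOT 1) XOR (0 AND 0))) -> 1
  row 6 [00110]: (((0 IMPLIES 0) AND 0) XOR ((0 OR NOT 0) XOR (0 AND 1))) -> 1
  row 7 [00111]: (((0 IMPLIES 0) AND 1) XOR ((0 OR NOT 1) XOR (0 AND 1))) -> 1
  row 8 [01000]: (((0 IMPLIES 1) AND 0) XOR ((0 OR NOT 0) XOR (0 AND 0))) -> 1
  row 9 [01001]: (((0 IMPLIES 1) AND 1) XOR ((0 OR NOT 1) XOR (0 AND 0))) -> 1
  row 10 [01010]: (((0 IMPLIES 1) AND 0) XOR ((0 OR NOT 0) XOR (0 AND 1))) -> 1
  row 11 [01011]: (((0 IMPLIES 1) AND 1) XOR ((0 OR NOT 1) XOR (0 AND 1))) -> 1
  row 12 [01100]: (((0 IMPLIES 1) AND 0) XOR ((0 OR NOT 0) XOR (0 AND 0))) -> 1
  row 13 [01101]: (((0 IMPLIES 1) AND 1) XOR ((0 OR NOT 1) XOR (0 AND 0))) -> 1
  row 14 [01110]: (((0 IMPLIES 1) AND 0) XOR ((0 OR NOT 0) XOR (0 AND 1))) -> 1
  row 15 [01111]: (((0 IMPLIES 1) AND 1) XOR ((0 OR NOT 1) XOR (0 AND 1))) -> 1
  row 16 [10000]: (((1 IMPLIES 0) AND 0) XOR ((1 OR NOT 0) XOR (1 AND 0))) -> 1
  row 17 [10001]: (((1 IMPLIES 0) AND 1) XOR ((1 OR NOT 1) XOR (1 AND 0))) -> 1
  row 18 [10010]: (((1 IMPLIES 0) AND 0) XOR ((1 OR NOT 0) XOR (1 AND 1))) -> 0
  row 19 [10011]: (((1 IMPLIES 0) AND 1) XOR ((1 OR NOT 1) XOR (1 AND 1))) -> 0
  row 20 [10100]: (((1 IMPLIES 0) AND 0) XOR ((1 OR NOT 0) XOR (1 AND 0))) -> 1
  row 21 [10101]: (((1 IMPLIES 0) AND 1) XOR ((1 OR NOT 1) XOR (1 AND 0))) -> 1
  row 22 [10110]: (((1 IMPLIES 0) AND 0) XOR ((1 OR NOT 0) XOR (1 AND 1))) -> 0
  row 23 [10111]: (((1 IMPLIES 0) AND 1) XOR ((1 OR NOT 1) XOR (1 AND 1))) -> 0
  row 24 [11000]: (((1 IMPLIES 1) AND 0) XOR ((1 OR NOT 0) XOR (1 AND 0))) -> 1
  row 25 [11001]: (((1 IMPLIES 1) AND 1) XOR ((1 OR NOT 1) XOR (1 AND 0))) -> 0
  row 26 [11010]: (((1 IMPLIES 1) AND 0) XOR ((1 OR NOT 0) XOR (1 AND 1))) -> 0
  row 27 [11011]: (((1 IMPLIES 1) AND 1) XOR ((1 OR NOT 1) XOR (1 AND 1))) -> 1
  row 28 [11100]: (((1 IMPLIES 1) AND 0) XOR ((1 OR NOT 0) XOR (1 AND 0))) -> 1
  row 29 [11101]: (((1 IMPLIES 1) AND 1) XOR ((1 OR NOT 1) XOR (1 AND 0))) -> 0
  row 30 [11110]: (((1 IMPLIES 1) AND 0) XOR ((1 OR NOT 0) XOR (1 AND 1))) -> 0
  row 31 [11111]: (((1 IMPLIES 1) AND 1) XOR ((1 OR NOT 1) XOR (1 AND 1))) -> 1
Full result column, 8 rows per line (x1,x2 fixed per line; x3,x4,x5 runs 000..111 left to right):
  rows 0-7 [x1,x2=00]: 11111111  (ones: 8)
  rows 8-15 [x1,x2=01]: 11111111  (ones: 8)
  rows 16-23 [x1,x2=10]: 11001100  (ones: 4)
  rows 24-31 [x1,x2=11]: 10011001  (ones: 4)
Count of 1-rows = 8+8+4+4 = 24

24


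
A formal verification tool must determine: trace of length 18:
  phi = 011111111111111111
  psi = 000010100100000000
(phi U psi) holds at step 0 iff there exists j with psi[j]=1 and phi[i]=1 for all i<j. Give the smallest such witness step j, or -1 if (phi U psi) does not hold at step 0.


(phi U psi) at 0: need smallest j with psi[j]=1 and phi[i]=1 for all i in [0,j).
Scan from step 0:
  step 0: phi=0 -> phi-prefix broken from here
  step 4: psi=1 but phi already failed -> not a witness
  step 6: psi=1 but phi already failed -> not a witness
  step 9: psi=1 but phi already failed -> not a witness
  end of trace: no witness -> -1
Witness step = -1

-1


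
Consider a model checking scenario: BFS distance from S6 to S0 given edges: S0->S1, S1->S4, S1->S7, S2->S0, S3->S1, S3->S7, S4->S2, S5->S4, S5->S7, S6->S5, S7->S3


BFS layer-by-layer from S6:
  dist 0: {S6}
  dist 1: {S5}
  dist 2: {S4, S7}
  dist 3: {S2, S3}
  dist 4: {S0, S1}
  -> S0 reached at distance 4
Shortest path length = 4

4


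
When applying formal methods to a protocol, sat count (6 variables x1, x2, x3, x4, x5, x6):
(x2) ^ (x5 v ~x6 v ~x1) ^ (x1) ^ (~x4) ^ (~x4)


CNF with 5 clauses over 6 vars (64 assignments).
An assignment satisfies CNF iff every clause has >=1 true literal.
Check each row (bits = x1,x2,x3,x4,x5,x6; clause T/F shown):
  row 0 [000000]: clauses=FTFTT -> 0
  row 1 [000001]: clauses=FTFTT -> 0
  row 2 [000010]: clauses=FTFTT -> 0
  row 3 [000011]: clauses=FTFTT -> 0
  row 4 [000100]: clauses=FTFFF -> 0
  (every remaining row is evaluated the same way; all 64 results are listed next)
Full result column, 8 rows per line (x1,x2,x3 fixed per line; x4,x5,x6 runs 000..111 left to right):
  rows 0-7 [x1,x2,x3=000]: 00000000  (ones: 0)
  rows 8-15 [x1,x2,x3=001]: 00000000  (ones: 0)
  rows 16-23 [x1,x2,x3=010]: 00000000  (ones: 0)
  rows 24-31 [x1,x2,x3=011]: 00000000  (ones: 0)
  rows 32-39 [x1,x2,x3=100]: 00000000  (ones: 0)
  rows 40-47 [x1,x2,x3=101]: 00000000  (ones: 0)
  rows 48-55 [x1,x2,x3=110]: 10110000  (ones: 3)
  rows 56-63 [x1,x2,x3=111]: 10110000  (ones: 3)
Satisfying assignments = 0+0+0+0+0+0+3+3 = 6

6


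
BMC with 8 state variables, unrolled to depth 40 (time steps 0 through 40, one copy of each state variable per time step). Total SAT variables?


BMC unrolls to depth k, creating one copy of each state var for steps 0..k.
Step count = 40 + 1 = 41 (steps 0 through 40)
Vars per step = 8
Total = 8 * 41 = 328

328


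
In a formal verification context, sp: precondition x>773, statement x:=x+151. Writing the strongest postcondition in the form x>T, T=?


Formula: sp(P, x:=E) = exists old_x. (x = E[old_x/x]) AND P[old_x/x] (old_x is the value of x before the assignment; eliminate old_x by solving x = E[old_x/x] for old_x)
Step 1: Precondition P: x>773, i.e. old_x > 773
Step 2: Assignment gives x = old_x + 151, so old_x = x - 151
Step 3: Substitute into P: x - 151 > 773
Step 4: Simplify: x > 773+151 = 924

924


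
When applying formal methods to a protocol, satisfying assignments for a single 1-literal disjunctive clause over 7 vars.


Step 1: Total=2^7=128
Step 2: Unsat when all 1 false: 2^6=64
Step 3: Sat=128-64=64

64


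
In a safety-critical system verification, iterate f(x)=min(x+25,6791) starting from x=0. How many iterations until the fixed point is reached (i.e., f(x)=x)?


Step 1: x=0, cap=6791, increment=25
Step 2: x grows by 25 each step until capped at 6791; fixed point is x=6791
Step 3: iterations = ceil(6791/25) = 272

272


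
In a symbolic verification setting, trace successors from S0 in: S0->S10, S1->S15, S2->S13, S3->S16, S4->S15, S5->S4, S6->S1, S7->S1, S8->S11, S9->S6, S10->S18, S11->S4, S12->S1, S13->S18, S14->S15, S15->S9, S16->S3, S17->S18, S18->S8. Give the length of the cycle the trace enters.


Trace from S0 until a state repeats:
  S0 -> S10 -> S18 -> S8 -> S11 -> S4 -> S15 -> S9 -> S6 -> S1 -> S15
S15 first seen at step 6, revisited at step 10.
Cycle length = 10 - 6 = 4

4


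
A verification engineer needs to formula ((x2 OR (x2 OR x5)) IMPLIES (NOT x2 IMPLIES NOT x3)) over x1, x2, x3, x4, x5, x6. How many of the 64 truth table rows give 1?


Formula: ((x2 OR (x2 OR x5)) IMPLIES (NOT x2 IMPLIES NOT x3)) over 6 vars (64 rows)
Evaluate each row (x1, x2, x3, x4, x5, x6 as bits, MSB first):
  row 0 [000000]: ((0 OR (0 OR 0)) IMPLIES (NOT 0 IMPLIES NOT 0)) -> 1
  row 1 [000001]: ((0 OR (0 OR 0)) IMPLIES (NOT 0 IMPLIES NOT 0)) -> 1
  row 2 [000010]: ((0 OR (0 OR 1)) IMPLIES (NOT 0 IMPLIES NOT 0)) -> 1
  row 3 [000011]: ((0 OR (0 OR 1)) IMPLIES (NOT 0 IMPLIES NOT 0)) -> 1
  row 4 [000100]: ((0 OR (0 OR 0)) IMPLIES (NOT 0 IMPLIES NOT 0)) -> 1
  (every remaining row is evaluated the same way; all 64 results are listed next)
Full result column, 8 rows per line (x1,x2,x3 fixed per line; x4,x5,x6 runs 000..111 left to right):
  rows 0-7 [x1,x2,x3=000]: 11111111  (ones: 8)
  rows 8-15 [x1,x2,x3=001]: 11001100  (ones: 4)
  rows 16-23 [x1,x2,x3=010]: 11111111  (ones: 8)
  rows 24-31 [x1,x2,x3=011]: 11111111  (ones: 8)
  rows 32-39 [x1,x2,x3=100]: 11111111  (ones: 8)
  rows 40-47 [x1,x2,x3=101]: 11001100  (ones: 4)
  rows 48-55 [x1,x2,x3=110]: 11111111  (ones: 8)
  rows 56-63 [x1,x2,x3=111]: 11111111  (ones: 8)
Count of 1-rows = 8+4+8+8+8+4+8+8 = 56

56


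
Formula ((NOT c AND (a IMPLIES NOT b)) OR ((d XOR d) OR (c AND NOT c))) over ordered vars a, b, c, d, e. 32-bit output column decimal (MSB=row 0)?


Formula: ((NOT c AND (a IMPLIES NOT b)) OR ((d XOR d) OR (c AND NOT c))) over a, b, c, d, e (32 rows)
Evaluate each row (bits = a,b,c,d,e, MSB first):
  row 0 [00000]: ((NOT 0 AND (0 IMPLIES NOT 0)) OR ((0 XOR 0) OR (0 AND NOT 0))) -> 1
  row 1 [00001]: ((NOT 0 AND (0 IMPLIES NOT 0)) OR ((0 XOR 0) OR (0 AND NOT 0))) -> 1
  row 2 [00010]: ((NOT 0 AND (0 IMPLIES NOT 0)) OR ((1 XOR 1) OR (0 AND NOT 0))) -> 1
  row 3 [00011]: ((NOT 0 AND (0 IMPLIES NOT 0)) OR ((1 XOR 1) OR (0 AND NOT 0))) -> 1
  row 4 [00100]: ((NOT 1 AND (0 IMPLIES NOT 0)) OR ((0 XOR 0) OR (1 AND NOT 1))) -> 0
  row 5 [00101]: ((NOT 1 AND (0 IMPLIES NOT 0)) OR ((0 XOR 0) OR (1 AND NOT 1))) -> 0
  row 6 [00110]: ((NOT 1 AND (0 IMPLIES NOT 0)) OR ((1 XOR 1) OR (1 AND NOT 1))) -> 0
  row 7 [00111]: ((NOT 1 AND (0 IMPLIES NOT 0)) OR ((1 XOR 1) OR (1 AND NOT 1))) -> 0
  row 8 [01000]: ((NOT 0 AND (0 IMPLIES NOT 1)) OR ((0 XOR 0) OR (0 AND NOT 0))) -> 1
  row 9 [01001]: ((NOT 0 AND (0 IMPLIES NOT 1)) OR ((0 XOR 0) OR (0 AND NOT 0))) -> 1
  row 10 [01010]: ((NOT 0 AND (0 IMPLIES NOT 1)) OR ((1 XOR 1) OR (0 AND NOT 0))) -> 1
  row 11 [01011]: ((NOT 0 AND (0 IMPLIES NOT 1)) OR ((1 XOR 1) OR (0 AND NOT 0))) -> 1
  row 12 [01100]: ((NOT 1 AND (0 IMPLIES NOT 1)) OR ((0 XOR 0) OR (1 AND NOT 1))) -> 0
  row 13 [01101]: ((NOT 1 AND (0 IMPLIES NOT 1)) OR ((0 XOR 0) OR (1 AND NOT 1))) -> 0
  row 14 [01110]: ((NOT 1 AND (0 IMPLIES NOT 1)) OR ((1 XOR 1) OR (1 AND NOT 1))) -> 0
  row 15 [01111]: ((NOT 1 AND (0 IMPLIES NOT 1)) OR ((1 XOR 1) OR (1 AND NOT 1))) -> 0
  row 16 [10000]: ((NOT 0 AND (1 IMPLIES NOT 0)) OR ((0 XOR 0) OR (0 AND NOT 0))) -> 1
  row 17 [10001]: ((NOT 0 AND (1 IMPLIES NOT 0)) OR ((0 XOR 0) OR (0 AND NOT 0))) -> 1
  row 18 [10010]: ((NOT 0 AND (1 IMPLIES NOT 0)) OR ((1 XOR 1) OR (0 AND NOT 0))) -> 1
  row 19 [10011]: ((NOT 0 AND (1 IMPLIES NOT 0)) OR ((1 XOR 1) OR (0 AND NOT 0))) -> 1
  row 20 [10100]: ((NOT 1 AND (1 IMPLIES NOT 0)) OR ((0 XOR 0) OR (1 AND NOT 1))) -> 0
  row 21 [10101]: ((NOT 1 AND (1 IMPLIES NOT 0)) OR ((0 XOR 0) OR (1 AND NOT 1))) -> 0
  row 22 [10110]: ((NOT 1 AND (1 IMPLIES NOT 0)) OR ((1 XOR 1) OR (1 AND NOT 1))) -> 0
  row 23 [10111]: ((NOT 1 AND (1 IMPLIES NOT 0)) OR ((1 XOR 1) OR (1 AND NOT 1))) -> 0
  row 24 [11000]: ((NOT 0 AND (1 IMPLIES NOT 1)) OR ((0 XOR 0) OR (0 AND NOT 0))) -> 0
  row 25 [11001]: ((NOT 0 AND (1 IMPLIES NOT 1)) OR ((0 XOR 0) OR (0 AND NOT 0))) -> 0
  row 26 [11010]: ((NOT 0 AND (1 IMPLIES NOT 1)) OR ((1 XOR 1) OR (0 AND NOT 0))) -> 0
  row 27 [11011]: ((NOT 0 AND (1 IMPLIES NOT 1)) OR ((1 XOR 1) OR (0 AND NOT 0))) -> 0
  row 28 [11100]: ((NOT 1 AND (1 IMPLIES NOT 1)) OR ((0 XOR 0) OR (1 AND NOT 1))) -> 0
  row 29 [11101]: ((NOT 1 AND (1 IMPLIES NOT 1)) OR ((0 XOR 0) OR (1 AND NOT 1))) -> 0
  row 30 [11110]: ((NOT 1 AND (1 IMPLIES NOT 1)) OR ((1 XOR 1) OR (1 AND NOT 1))) -> 0
  row 31 [11111]: ((NOT 1 AND (1 IMPLIES NOT 1)) OR ((1 XOR 1) OR (1 AND NOT 1))) -> 0
Full result column, 4 rows per line (a,b,c fixed per line; d,e runs 00..11 left to right):
  rows 0-3 [a,b,c=000]: 1111  = hex F
  rows 4-7 [a,b,c=001]: 0000  = hex 0
  rows 8-11 [a,b,c=010]: 1111  = hex F
  rows 12-15 [a,b,c=011]: 0000  = hex 0
  rows 16-19 [a,b,c=100]: 1111  = hex F
  rows 20-23 [a,b,c=101]: 0000  = hex 0
  rows 24-27 [a,b,c=110]: 0000  = hex 0
  rows 28-31 [a,b,c=111]: 0000  = hex 0
Output column (row 0 .. row 31) = 11110000111100001111000000000000
Output column grouped in 4s = 1111 0000 1111 0000 1111 0000 0000 0000 = 0xF0F0F000
Convert to decimal digit by digit (value = value*16 + digit):
  F -> 15
  15*16 + 0 = 240
  240*16 + 15 (F) = 3855
  3855*16 + 0 = 61680
  61680*16 + 15 (F) = 986895
  986895*16 + 0 = 15790320
  15790320*16 + 0 = 252645120
  252645120*16 + 0 = 4042321920
Decimal = 4042321920

4042321920
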